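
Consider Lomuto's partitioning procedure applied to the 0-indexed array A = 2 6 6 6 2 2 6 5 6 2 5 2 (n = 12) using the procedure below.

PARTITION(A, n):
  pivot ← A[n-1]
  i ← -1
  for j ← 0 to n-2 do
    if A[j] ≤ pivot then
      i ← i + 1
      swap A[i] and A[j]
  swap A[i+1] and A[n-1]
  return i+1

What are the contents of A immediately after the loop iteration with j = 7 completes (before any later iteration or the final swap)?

pivot=2, i=-1
j=0: 2≤2, i=0, swap(0,0) ⇒ 2 6 6 6 2 2 6 5 6 2 5 2
j=1: 6>2, skip
j=2: 6>2, skip
j=3: 6>2, skip
j=4: 2≤2, i=1, swap(1,4) ⇒ 2 2 6 6 6 2 6 5 6 2 5 2
j=5: 2≤2, i=2, swap(2,5) ⇒ 2 2 2 6 6 6 6 5 6 2 5 2
j=6: 6>2, skip
j=7: 5>2, skip
(after j=7) A = 2 2 2 6 6 6 6 5 6 2 5 2

2 2 2 6 6 6 6 5 6 2 5 2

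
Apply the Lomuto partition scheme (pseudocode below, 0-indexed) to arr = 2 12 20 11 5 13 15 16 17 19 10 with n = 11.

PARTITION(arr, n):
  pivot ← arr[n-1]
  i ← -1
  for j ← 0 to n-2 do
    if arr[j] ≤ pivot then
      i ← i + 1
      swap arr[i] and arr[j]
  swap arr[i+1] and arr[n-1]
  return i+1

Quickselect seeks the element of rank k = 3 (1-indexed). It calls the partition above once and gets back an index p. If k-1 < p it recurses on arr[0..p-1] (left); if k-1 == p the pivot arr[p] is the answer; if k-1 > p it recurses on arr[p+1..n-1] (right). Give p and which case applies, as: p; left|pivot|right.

pivot=10, i=-1
j=0: 2≤10, i=0, swap(0,0) ⇒ 2 12 20 11 5 13 15 16 17 19 10
j=1: 12>10, skip
j=2: 20>10, skip
j=3: 11>10, skip
j=4: 5≤10, i=1, swap(1,4) ⇒ 2 5 20 11 12 13 15 16 17 19 10
j=5: 13>10, skip
j=6: 15>10, skip
j=7: 16>10, skip
j=8: 17>10, skip
j=9: 19>10, skip
swap(2,10) ⇒ 2 5 10 11 12 13 15 16 17 19 20; return 2
p = 2; k-1 = 2 == 2 ⇒ pivot

2; pivot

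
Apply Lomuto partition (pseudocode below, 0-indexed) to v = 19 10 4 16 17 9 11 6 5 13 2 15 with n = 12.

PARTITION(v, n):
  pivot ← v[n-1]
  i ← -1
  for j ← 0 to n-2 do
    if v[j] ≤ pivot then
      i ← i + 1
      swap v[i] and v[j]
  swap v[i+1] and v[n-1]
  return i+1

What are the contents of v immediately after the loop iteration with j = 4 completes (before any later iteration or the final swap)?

pivot = v[11] = 15; i = -1
j=0: v[0]=19 > 15 → no swap
j=1: v[1]=10 ≤ 15 → i=0, swap v[0],v[1] → 10 19 4 16 17 9 11 6 5 13 2 15
j=2: v[2]=4 ≤ 15 → i=1, swap v[1],v[2] → 10 4 19 16 17 9 11 6 5 13 2 15
j=3: v[3]=16 > 15 → no swap
j=4: v[4]=17 > 15 → no swap
(after j=4) v = 10 4 19 16 17 9 11 6 5 13 2 15

10 4 19 16 17 9 11 6 5 13 2 15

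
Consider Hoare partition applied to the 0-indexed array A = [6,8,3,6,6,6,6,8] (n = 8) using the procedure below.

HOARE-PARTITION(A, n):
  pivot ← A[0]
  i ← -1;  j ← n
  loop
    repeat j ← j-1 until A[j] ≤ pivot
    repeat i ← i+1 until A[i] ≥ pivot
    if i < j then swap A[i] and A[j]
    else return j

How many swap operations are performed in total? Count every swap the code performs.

pivot = A[0] = 6; i = -1, j = 8
j→6 (A[6]=6≤6), i→0 (A[0]=6≥6); i<j, swap → [6,8,3,6,6,6,6,8]
j→5 (A[5]=6≤6), i→1 (A[1]=8≥6); i<j, swap → [6,6,3,6,6,8,6,8]
j→4 (A[4]=6≤6), i→3 (A[3]=6≥6); i<j, swap → [6,6,3,6,6,8,6,8]
j→3, i→4; i≥j, return j=3. A = [6,6,3,6,6,8,6,8]

3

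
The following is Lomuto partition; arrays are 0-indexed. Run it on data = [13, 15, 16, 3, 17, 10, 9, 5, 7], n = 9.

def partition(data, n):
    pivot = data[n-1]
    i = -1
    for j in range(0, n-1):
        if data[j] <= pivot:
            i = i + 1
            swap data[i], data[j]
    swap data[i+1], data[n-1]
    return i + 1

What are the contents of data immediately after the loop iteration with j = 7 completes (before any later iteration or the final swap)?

[3, 5, 16, 13, 17, 10, 9, 15, 7]

pivot = data[8] = 7; i = -1
j=0: data[0]=13 > 7 → no swap
j=1: data[1]=15 > 7 → no swap
j=2: data[2]=16 > 7 → no swap
j=3: data[3]=3 ≤ 7 → i=0, swap data[0],data[3] → [3, 15, 16, 13, 17, 10, 9, 5, 7]
j=4: data[4]=17 > 7 → no swap
j=5: data[5]=10 > 7 → no swap
j=6: data[6]=9 > 7 → no swap
j=7: data[7]=5 ≤ 7 → i=1, swap data[1],data[7] → [3, 5, 16, 13, 17, 10, 9, 15, 7]
(after j=7) data = [3, 5, 16, 13, 17, 10, 9, 15, 7]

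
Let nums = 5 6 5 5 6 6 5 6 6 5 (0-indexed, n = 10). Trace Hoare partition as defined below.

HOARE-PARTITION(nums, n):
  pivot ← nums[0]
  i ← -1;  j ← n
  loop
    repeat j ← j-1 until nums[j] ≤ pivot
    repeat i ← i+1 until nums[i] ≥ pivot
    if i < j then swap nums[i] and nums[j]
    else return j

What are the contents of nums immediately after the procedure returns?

5 5 5 5 6 6 6 6 6 5

pivot=5
j stops at 9 (5), i stops at 0 (5); swap ⇒ 5 6 5 5 6 6 5 6 6 5
j stops at 6 (5), i stops at 1 (6); swap ⇒ 5 5 5 5 6 6 6 6 6 5
j stops at 3 (5), i stops at 2 (5); swap ⇒ 5 5 5 5 6 6 6 6 6 5
j stops at 2, i stops at 3; i≥j ⇒ return 2. nums=5 5 5 5 6 6 6 6 6 5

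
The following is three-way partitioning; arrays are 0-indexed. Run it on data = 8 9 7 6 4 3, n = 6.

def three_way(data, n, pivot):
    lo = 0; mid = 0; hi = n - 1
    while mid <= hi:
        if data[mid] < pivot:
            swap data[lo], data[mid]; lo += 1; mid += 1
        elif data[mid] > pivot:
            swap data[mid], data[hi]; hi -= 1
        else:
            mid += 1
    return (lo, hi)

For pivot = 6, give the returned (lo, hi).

(2, 2)

pivot = 6; lo=0, mid=0, hi=5
data[mid]=8>6: swap data[0],data[5]; hi=4 → 3 9 7 6 4 8
data[mid]=3<6: swap data[0],data[0]; lo=1,mid=1 → 3 9 7 6 4 8
data[mid]=9>6: swap data[1],data[4]; hi=3 → 3 4 7 6 9 8
data[mid]=4<6: swap data[1],data[1]; lo=2,mid=2 → 3 4 7 6 9 8
data[mid]=7>6: swap data[2],data[3]; hi=2 → 3 4 6 7 9 8
data[mid]=6=6: mid=3
end: lo=2, hi=2; data = 3 4 6 7 9 8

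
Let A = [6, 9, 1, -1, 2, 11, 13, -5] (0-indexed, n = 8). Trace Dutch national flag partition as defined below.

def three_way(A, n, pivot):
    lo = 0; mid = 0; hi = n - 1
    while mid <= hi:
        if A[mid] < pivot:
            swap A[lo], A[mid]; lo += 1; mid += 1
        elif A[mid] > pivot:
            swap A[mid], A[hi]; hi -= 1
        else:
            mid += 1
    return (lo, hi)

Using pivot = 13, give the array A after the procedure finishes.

[6, 9, 1, -1, 2, 11, -5, 13]

pivot = 13; lo=0, mid=0, hi=7
A[mid]=6<13: swap A[0],A[0]; lo=1,mid=1 → [6, 9, 1, -1, 2, 11, 13, -5]
A[mid]=9<13: swap A[1],A[1]; lo=2,mid=2 → [6, 9, 1, -1, 2, 11, 13, -5]
A[mid]=1<13: swap A[2],A[2]; lo=3,mid=3 → [6, 9, 1, -1, 2, 11, 13, -5]
A[mid]=-1<13: swap A[3],A[3]; lo=4,mid=4 → [6, 9, 1, -1, 2, 11, 13, -5]
A[mid]=2<13: swap A[4],A[4]; lo=5,mid=5 → [6, 9, 1, -1, 2, 11, 13, -5]
A[mid]=11<13: swap A[5],A[5]; lo=6,mid=6 → [6, 9, 1, -1, 2, 11, 13, -5]
A[mid]=13=13: mid=7
A[mid]=-5<13: swap A[6],A[7]; lo=7,mid=8 → [6, 9, 1, -1, 2, 11, -5, 13]
end: lo=7, hi=7; A = [6, 9, 1, -1, 2, 11, -5, 13]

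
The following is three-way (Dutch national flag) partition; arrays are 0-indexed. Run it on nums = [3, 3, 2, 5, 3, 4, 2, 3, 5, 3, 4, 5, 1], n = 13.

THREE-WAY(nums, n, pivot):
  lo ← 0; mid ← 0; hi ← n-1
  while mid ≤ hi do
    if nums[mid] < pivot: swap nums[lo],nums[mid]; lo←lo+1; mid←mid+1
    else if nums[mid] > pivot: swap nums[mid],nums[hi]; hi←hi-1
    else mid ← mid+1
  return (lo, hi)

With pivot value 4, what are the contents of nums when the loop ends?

[3, 3, 2, 1, 3, 2, 3, 3, 4, 4, 5, 5, 5]

lo=0 mid=0 hi=12
3<4: swap(0,0), lo=1 mid=1 ⇒ [3, 3, 2, 5, 3, 4, 2, 3, 5, 3, 4, 5, 1]
3<4: swap(1,1), lo=2 mid=2 ⇒ [3, 3, 2, 5, 3, 4, 2, 3, 5, 3, 4, 5, 1]
2<4: swap(2,2), lo=3 mid=3 ⇒ [3, 3, 2, 5, 3, 4, 2, 3, 5, 3, 4, 5, 1]
5>4: swap(3,12), hi=11 ⇒ [3, 3, 2, 1, 3, 4, 2, 3, 5, 3, 4, 5, 5]
1<4: swap(3,3), lo=4 mid=4 ⇒ [3, 3, 2, 1, 3, 4, 2, 3, 5, 3, 4, 5, 5]
3<4: swap(4,4), lo=5 mid=5 ⇒ [3, 3, 2, 1, 3, 4, 2, 3, 5, 3, 4, 5, 5]
4=4: mid=6
2<4: swap(5,6), lo=6 mid=7 ⇒ [3, 3, 2, 1, 3, 2, 4, 3, 5, 3, 4, 5, 5]
3<4: swap(6,7), lo=7 mid=8 ⇒ [3, 3, 2, 1, 3, 2, 3, 4, 5, 3, 4, 5, 5]
5>4: swap(8,11), hi=10 ⇒ [3, 3, 2, 1, 3, 2, 3, 4, 5, 3, 4, 5, 5]
5>4: swap(8,10), hi=9 ⇒ [3, 3, 2, 1, 3, 2, 3, 4, 4, 3, 5, 5, 5]
4=4: mid=9
3<4: swap(7,9), lo=8 mid=10 ⇒ [3, 3, 2, 1, 3, 2, 3, 3, 4, 4, 5, 5, 5]
done. lo=8 hi=9; nums=[3, 3, 2, 1, 3, 2, 3, 3, 4, 4, 5, 5, 5]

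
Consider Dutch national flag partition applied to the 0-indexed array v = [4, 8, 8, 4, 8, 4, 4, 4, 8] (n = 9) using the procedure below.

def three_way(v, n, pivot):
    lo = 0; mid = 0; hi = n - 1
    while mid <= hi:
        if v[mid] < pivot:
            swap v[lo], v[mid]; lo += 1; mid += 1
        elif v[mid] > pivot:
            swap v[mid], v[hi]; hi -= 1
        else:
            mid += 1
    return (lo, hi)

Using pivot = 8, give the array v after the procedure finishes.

pivot = 8; lo=0, mid=0, hi=8
v[mid]=4<8: swap v[0],v[0]; lo=1,mid=1 → [4, 8, 8, 4, 8, 4, 4, 4, 8]
v[mid]=8=8: mid=2
v[mid]=8=8: mid=3
v[mid]=4<8: swap v[1],v[3]; lo=2,mid=4 → [4, 4, 8, 8, 8, 4, 4, 4, 8]
v[mid]=8=8: mid=5
v[mid]=4<8: swap v[2],v[5]; lo=3,mid=6 → [4, 4, 4, 8, 8, 8, 4, 4, 8]
v[mid]=4<8: swap v[3],v[6]; lo=4,mid=7 → [4, 4, 4, 4, 8, 8, 8, 4, 8]
v[mid]=4<8: swap v[4],v[7]; lo=5,mid=8 → [4, 4, 4, 4, 4, 8, 8, 8, 8]
v[mid]=8=8: mid=9
end: lo=5, hi=8; v = [4, 4, 4, 4, 4, 8, 8, 8, 8]

[4, 4, 4, 4, 4, 8, 8, 8, 8]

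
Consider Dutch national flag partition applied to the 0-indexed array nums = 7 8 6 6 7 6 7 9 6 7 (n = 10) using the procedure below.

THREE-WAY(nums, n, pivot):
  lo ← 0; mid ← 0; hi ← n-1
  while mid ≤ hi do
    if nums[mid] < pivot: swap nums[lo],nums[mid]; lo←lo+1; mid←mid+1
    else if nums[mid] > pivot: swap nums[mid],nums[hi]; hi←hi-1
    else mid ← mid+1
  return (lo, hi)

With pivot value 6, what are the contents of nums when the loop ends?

6 6 6 6 7 7 9 8 7 7

lo=0 mid=0 hi=9
7>6: swap(0,9), hi=8 ⇒ 7 8 6 6 7 6 7 9 6 7
7>6: swap(0,8), hi=7 ⇒ 6 8 6 6 7 6 7 9 7 7
6=6: mid=1
8>6: swap(1,7), hi=6 ⇒ 6 9 6 6 7 6 7 8 7 7
9>6: swap(1,6), hi=5 ⇒ 6 7 6 6 7 6 9 8 7 7
7>6: swap(1,5), hi=4 ⇒ 6 6 6 6 7 7 9 8 7 7
6=6: mid=2
6=6: mid=3
6=6: mid=4
7>6: swap(4,4), hi=3 ⇒ 6 6 6 6 7 7 9 8 7 7
done. lo=0 hi=3; nums=6 6 6 6 7 7 9 8 7 7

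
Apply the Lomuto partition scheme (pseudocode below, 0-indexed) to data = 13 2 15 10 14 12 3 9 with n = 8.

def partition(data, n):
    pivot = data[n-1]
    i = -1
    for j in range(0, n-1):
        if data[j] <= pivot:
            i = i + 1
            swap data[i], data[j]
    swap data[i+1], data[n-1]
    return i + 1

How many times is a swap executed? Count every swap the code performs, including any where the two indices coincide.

pivot = data[7] = 9; i = -1
j=0: data[0]=13 > 9 → no swap
j=1: data[1]=2 ≤ 9 → i=0, swap data[0],data[1] → 2 13 15 10 14 12 3 9
j=2: data[2]=15 > 9 → no swap
j=3: data[3]=10 > 9 → no swap
j=4: data[4]=14 > 9 → no swap
j=5: data[5]=12 > 9 → no swap
j=6: data[6]=3 ≤ 9 → i=1, swap data[1],data[6] → 2 3 15 10 14 12 13 9
final swap data[2],data[7] → 2 3 9 10 14 12 13 15; return 2

3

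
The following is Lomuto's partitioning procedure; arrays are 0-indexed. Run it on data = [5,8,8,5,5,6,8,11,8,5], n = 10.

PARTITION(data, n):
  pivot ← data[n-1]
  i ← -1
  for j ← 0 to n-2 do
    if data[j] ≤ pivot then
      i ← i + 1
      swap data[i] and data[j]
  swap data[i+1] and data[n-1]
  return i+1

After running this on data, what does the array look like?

pivot=5, i=-1
j=0: 5≤5, i=0, swap(0,0) ⇒ [5,8,8,5,5,6,8,11,8,5]
j=1: 8>5, skip
j=2: 8>5, skip
j=3: 5≤5, i=1, swap(1,3) ⇒ [5,5,8,8,5,6,8,11,8,5]
j=4: 5≤5, i=2, swap(2,4) ⇒ [5,5,5,8,8,6,8,11,8,5]
j=5: 6>5, skip
j=6: 8>5, skip
j=7: 11>5, skip
j=8: 8>5, skip
swap(3,9) ⇒ [5,5,5,5,8,6,8,11,8,8]; return 3

[5,5,5,5,8,6,8,11,8,8]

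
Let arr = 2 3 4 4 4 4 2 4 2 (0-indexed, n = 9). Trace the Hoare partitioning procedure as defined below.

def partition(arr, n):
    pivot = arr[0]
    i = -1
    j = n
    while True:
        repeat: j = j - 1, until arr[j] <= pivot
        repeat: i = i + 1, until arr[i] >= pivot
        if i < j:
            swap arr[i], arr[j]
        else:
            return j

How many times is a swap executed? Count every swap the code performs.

pivot = arr[0] = 2; i = -1, j = 9
j→8 (arr[8]=2≤2), i→0 (arr[0]=2≥2); i<j, swap → 2 3 4 4 4 4 2 4 2
j→6 (arr[6]=2≤2), i→1 (arr[1]=3≥2); i<j, swap → 2 2 4 4 4 4 3 4 2
j→1, i→2; i≥j, return j=1. arr = 2 2 4 4 4 4 3 4 2

2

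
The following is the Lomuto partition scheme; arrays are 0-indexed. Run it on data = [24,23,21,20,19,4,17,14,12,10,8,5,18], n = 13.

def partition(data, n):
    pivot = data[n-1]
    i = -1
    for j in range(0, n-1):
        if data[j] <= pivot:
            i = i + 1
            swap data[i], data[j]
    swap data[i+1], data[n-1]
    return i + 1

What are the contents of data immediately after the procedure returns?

pivot = data[12] = 18; i = -1
j=0: data[0]=24 > 18 → no swap
j=1: data[1]=23 > 18 → no swap
j=2: data[2]=21 > 18 → no swap
j=3: data[3]=20 > 18 → no swap
j=4: data[4]=19 > 18 → no swap
j=5: data[5]=4 ≤ 18 → i=0, swap data[0],data[5] → [4,23,21,20,19,24,17,14,12,10,8,5,18]
j=6: data[6]=17 ≤ 18 → i=1, swap data[1],data[6] → [4,17,21,20,19,24,23,14,12,10,8,5,18]
j=7: data[7]=14 ≤ 18 → i=2, swap data[2],data[7] → [4,17,14,20,19,24,23,21,12,10,8,5,18]
j=8: data[8]=12 ≤ 18 → i=3, swap data[3],data[8] → [4,17,14,12,19,24,23,21,20,10,8,5,18]
j=9: data[9]=10 ≤ 18 → i=4, swap data[4],data[9] → [4,17,14,12,10,24,23,21,20,19,8,5,18]
j=10: data[10]=8 ≤ 18 → i=5, swap data[5],data[10] → [4,17,14,12,10,8,23,21,20,19,24,5,18]
j=11: data[11]=5 ≤ 18 → i=6, swap data[6],data[11] → [4,17,14,12,10,8,5,21,20,19,24,23,18]
final swap data[7],data[12] → [4,17,14,12,10,8,5,18,20,19,24,23,21]; return 7

[4,17,14,12,10,8,5,18,20,19,24,23,21]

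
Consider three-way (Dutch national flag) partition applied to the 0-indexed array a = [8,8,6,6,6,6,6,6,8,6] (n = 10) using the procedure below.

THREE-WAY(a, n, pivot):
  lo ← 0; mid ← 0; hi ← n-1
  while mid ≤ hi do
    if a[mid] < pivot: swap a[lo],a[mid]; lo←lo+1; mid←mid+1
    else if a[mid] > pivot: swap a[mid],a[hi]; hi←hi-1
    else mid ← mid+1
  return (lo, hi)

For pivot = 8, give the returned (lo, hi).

(7, 9)

pivot = 8; lo=0, mid=0, hi=9
a[mid]=8=8: mid=1
a[mid]=8=8: mid=2
a[mid]=6<8: swap a[0],a[2]; lo=1,mid=3 → [6,8,8,6,6,6,6,6,8,6]
a[mid]=6<8: swap a[1],a[3]; lo=2,mid=4 → [6,6,8,8,6,6,6,6,8,6]
a[mid]=6<8: swap a[2],a[4]; lo=3,mid=5 → [6,6,6,8,8,6,6,6,8,6]
a[mid]=6<8: swap a[3],a[5]; lo=4,mid=6 → [6,6,6,6,8,8,6,6,8,6]
a[mid]=6<8: swap a[4],a[6]; lo=5,mid=7 → [6,6,6,6,6,8,8,6,8,6]
a[mid]=6<8: swap a[5],a[7]; lo=6,mid=8 → [6,6,6,6,6,6,8,8,8,6]
a[mid]=8=8: mid=9
a[mid]=6<8: swap a[6],a[9]; lo=7,mid=10 → [6,6,6,6,6,6,6,8,8,8]
end: lo=7, hi=9; a = [6,6,6,6,6,6,6,8,8,8]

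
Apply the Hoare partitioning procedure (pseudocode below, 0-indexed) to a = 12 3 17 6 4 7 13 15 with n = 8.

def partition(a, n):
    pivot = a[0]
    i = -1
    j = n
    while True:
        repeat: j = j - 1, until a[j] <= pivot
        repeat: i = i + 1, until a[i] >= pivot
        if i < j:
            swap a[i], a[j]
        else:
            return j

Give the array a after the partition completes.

7 3 4 6 17 12 13 15

pivot = a[0] = 12; i = -1, j = 8
j→5 (a[5]=7≤12), i→0 (a[0]=12≥12); i<j, swap → 7 3 17 6 4 12 13 15
j→4 (a[4]=4≤12), i→2 (a[2]=17≥12); i<j, swap → 7 3 4 6 17 12 13 15
j→3, i→4; i≥j, return j=3. a = 7 3 4 6 17 12 13 15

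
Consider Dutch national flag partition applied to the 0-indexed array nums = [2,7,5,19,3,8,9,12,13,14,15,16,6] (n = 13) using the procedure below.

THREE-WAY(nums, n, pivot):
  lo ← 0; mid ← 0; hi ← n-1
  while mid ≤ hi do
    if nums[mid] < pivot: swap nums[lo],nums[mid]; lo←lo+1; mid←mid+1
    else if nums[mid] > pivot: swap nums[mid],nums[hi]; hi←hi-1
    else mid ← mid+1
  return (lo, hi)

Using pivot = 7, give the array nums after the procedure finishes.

lo=0 mid=0 hi=12
2<7: swap(0,0), lo=1 mid=1 ⇒ [2,7,5,19,3,8,9,12,13,14,15,16,6]
7=7: mid=2
5<7: swap(1,2), lo=2 mid=3 ⇒ [2,5,7,19,3,8,9,12,13,14,15,16,6]
19>7: swap(3,12), hi=11 ⇒ [2,5,7,6,3,8,9,12,13,14,15,16,19]
6<7: swap(2,3), lo=3 mid=4 ⇒ [2,5,6,7,3,8,9,12,13,14,15,16,19]
3<7: swap(3,4), lo=4 mid=5 ⇒ [2,5,6,3,7,8,9,12,13,14,15,16,19]
8>7: swap(5,11), hi=10 ⇒ [2,5,6,3,7,16,9,12,13,14,15,8,19]
16>7: swap(5,10), hi=9 ⇒ [2,5,6,3,7,15,9,12,13,14,16,8,19]
15>7: swap(5,9), hi=8 ⇒ [2,5,6,3,7,14,9,12,13,15,16,8,19]
14>7: swap(5,8), hi=7 ⇒ [2,5,6,3,7,13,9,12,14,15,16,8,19]
13>7: swap(5,7), hi=6 ⇒ [2,5,6,3,7,12,9,13,14,15,16,8,19]
12>7: swap(5,6), hi=5 ⇒ [2,5,6,3,7,9,12,13,14,15,16,8,19]
9>7: swap(5,5), hi=4 ⇒ [2,5,6,3,7,9,12,13,14,15,16,8,19]
done. lo=4 hi=4; nums=[2,5,6,3,7,9,12,13,14,15,16,8,19]

[2,5,6,3,7,9,12,13,14,15,16,8,19]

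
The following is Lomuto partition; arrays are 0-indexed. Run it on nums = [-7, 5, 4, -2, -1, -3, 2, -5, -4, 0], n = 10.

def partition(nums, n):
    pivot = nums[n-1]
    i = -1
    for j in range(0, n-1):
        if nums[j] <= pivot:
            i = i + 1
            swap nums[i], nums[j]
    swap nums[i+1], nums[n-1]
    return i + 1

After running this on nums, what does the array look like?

pivot=0, i=-1
j=0: -7≤0, i=0, swap(0,0) ⇒ [-7, 5, 4, -2, -1, -3, 2, -5, -4, 0]
j=1: 5>0, skip
j=2: 4>0, skip
j=3: -2≤0, i=1, swap(1,3) ⇒ [-7, -2, 4, 5, -1, -3, 2, -5, -4, 0]
j=4: -1≤0, i=2, swap(2,4) ⇒ [-7, -2, -1, 5, 4, -3, 2, -5, -4, 0]
j=5: -3≤0, i=3, swap(3,5) ⇒ [-7, -2, -1, -3, 4, 5, 2, -5, -4, 0]
j=6: 2>0, skip
j=7: -5≤0, i=4, swap(4,7) ⇒ [-7, -2, -1, -3, -5, 5, 2, 4, -4, 0]
j=8: -4≤0, i=5, swap(5,8) ⇒ [-7, -2, -1, -3, -5, -4, 2, 4, 5, 0]
swap(6,9) ⇒ [-7, -2, -1, -3, -5, -4, 0, 4, 5, 2]; return 6

[-7, -2, -1, -3, -5, -4, 0, 4, 5, 2]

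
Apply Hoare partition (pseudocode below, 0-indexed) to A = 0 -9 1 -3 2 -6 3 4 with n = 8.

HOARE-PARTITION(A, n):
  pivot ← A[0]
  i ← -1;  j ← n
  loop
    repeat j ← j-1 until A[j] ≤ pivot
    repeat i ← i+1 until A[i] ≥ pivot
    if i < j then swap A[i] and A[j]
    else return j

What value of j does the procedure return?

2

pivot = A[0] = 0; i = -1, j = 8
j→5 (A[5]=-6≤0), i→0 (A[0]=0≥0); i<j, swap → -6 -9 1 -3 2 0 3 4
j→3 (A[3]=-3≤0), i→2 (A[2]=1≥0); i<j, swap → -6 -9 -3 1 2 0 3 4
j→2, i→3; i≥j, return j=2. A = -6 -9 -3 1 2 0 3 4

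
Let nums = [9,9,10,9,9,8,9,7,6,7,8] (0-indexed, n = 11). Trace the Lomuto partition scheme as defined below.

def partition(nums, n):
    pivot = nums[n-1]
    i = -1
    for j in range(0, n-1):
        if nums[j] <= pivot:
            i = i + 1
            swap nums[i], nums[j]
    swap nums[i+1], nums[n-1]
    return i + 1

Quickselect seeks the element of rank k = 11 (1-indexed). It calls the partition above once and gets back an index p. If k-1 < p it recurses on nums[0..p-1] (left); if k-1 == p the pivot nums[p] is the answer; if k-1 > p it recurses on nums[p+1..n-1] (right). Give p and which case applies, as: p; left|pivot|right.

pivot = nums[10] = 8; i = -1
j=0: nums[0]=9 > 8 → no swap
j=1: nums[1]=9 > 8 → no swap
j=2: nums[2]=10 > 8 → no swap
j=3: nums[3]=9 > 8 → no swap
j=4: nums[4]=9 > 8 → no swap
j=5: nums[5]=8 ≤ 8 → i=0, swap nums[0],nums[5] → [8,9,10,9,9,9,9,7,6,7,8]
j=6: nums[6]=9 > 8 → no swap
j=7: nums[7]=7 ≤ 8 → i=1, swap nums[1],nums[7] → [8,7,10,9,9,9,9,9,6,7,8]
j=8: nums[8]=6 ≤ 8 → i=2, swap nums[2],nums[8] → [8,7,6,9,9,9,9,9,10,7,8]
j=9: nums[9]=7 ≤ 8 → i=3, swap nums[3],nums[9] → [8,7,6,7,9,9,9,9,10,9,8]
final swap nums[4],nums[10] → [8,7,6,7,8,9,9,9,10,9,9]; return 4
p = 4; k-1 = 10 > 4 ⇒ right

4; right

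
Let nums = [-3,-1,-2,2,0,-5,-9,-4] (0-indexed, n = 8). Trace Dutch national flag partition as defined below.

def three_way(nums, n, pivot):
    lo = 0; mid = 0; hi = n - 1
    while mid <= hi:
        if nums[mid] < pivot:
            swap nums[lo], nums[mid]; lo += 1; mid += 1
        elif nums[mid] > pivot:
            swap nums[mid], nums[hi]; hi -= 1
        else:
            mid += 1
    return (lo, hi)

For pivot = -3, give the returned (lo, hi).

lo=0 mid=0 hi=7
-3=-3: mid=1
-1>-3: swap(1,7), hi=6 ⇒ [-3,-4,-2,2,0,-5,-9,-1]
-4<-3: swap(0,1), lo=1 mid=2 ⇒ [-4,-3,-2,2,0,-5,-9,-1]
-2>-3: swap(2,6), hi=5 ⇒ [-4,-3,-9,2,0,-5,-2,-1]
-9<-3: swap(1,2), lo=2 mid=3 ⇒ [-4,-9,-3,2,0,-5,-2,-1]
2>-3: swap(3,5), hi=4 ⇒ [-4,-9,-3,-5,0,2,-2,-1]
-5<-3: swap(2,3), lo=3 mid=4 ⇒ [-4,-9,-5,-3,0,2,-2,-1]
0>-3: swap(4,4), hi=3 ⇒ [-4,-9,-5,-3,0,2,-2,-1]
done. lo=3 hi=3; nums=[-4,-9,-5,-3,0,2,-2,-1]

(3, 3)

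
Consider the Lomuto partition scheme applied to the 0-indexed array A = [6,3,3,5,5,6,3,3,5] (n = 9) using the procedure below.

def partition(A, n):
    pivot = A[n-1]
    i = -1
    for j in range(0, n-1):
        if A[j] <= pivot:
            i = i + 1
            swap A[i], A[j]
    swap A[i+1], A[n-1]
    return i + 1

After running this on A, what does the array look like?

[3,3,5,5,3,3,5,6,6]

pivot=5, i=-1
j=0: 6>5, skip
j=1: 3≤5, i=0, swap(0,1) ⇒ [3,6,3,5,5,6,3,3,5]
j=2: 3≤5, i=1, swap(1,2) ⇒ [3,3,6,5,5,6,3,3,5]
j=3: 5≤5, i=2, swap(2,3) ⇒ [3,3,5,6,5,6,3,3,5]
j=4: 5≤5, i=3, swap(3,4) ⇒ [3,3,5,5,6,6,3,3,5]
j=5: 6>5, skip
j=6: 3≤5, i=4, swap(4,6) ⇒ [3,3,5,5,3,6,6,3,5]
j=7: 3≤5, i=5, swap(5,7) ⇒ [3,3,5,5,3,3,6,6,5]
swap(6,8) ⇒ [3,3,5,5,3,3,5,6,6]; return 6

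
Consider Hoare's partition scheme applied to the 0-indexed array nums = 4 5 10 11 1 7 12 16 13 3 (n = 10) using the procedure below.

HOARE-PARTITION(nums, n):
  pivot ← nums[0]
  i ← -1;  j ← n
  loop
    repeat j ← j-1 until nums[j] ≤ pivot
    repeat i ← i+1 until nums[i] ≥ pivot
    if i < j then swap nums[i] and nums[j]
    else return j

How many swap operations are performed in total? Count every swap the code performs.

pivot=4
j stops at 9 (3), i stops at 0 (4); swap ⇒ 3 5 10 11 1 7 12 16 13 4
j stops at 4 (1), i stops at 1 (5); swap ⇒ 3 1 10 11 5 7 12 16 13 4
j stops at 1, i stops at 2; i≥j ⇒ return 1. nums=3 1 10 11 5 7 12 16 13 4

2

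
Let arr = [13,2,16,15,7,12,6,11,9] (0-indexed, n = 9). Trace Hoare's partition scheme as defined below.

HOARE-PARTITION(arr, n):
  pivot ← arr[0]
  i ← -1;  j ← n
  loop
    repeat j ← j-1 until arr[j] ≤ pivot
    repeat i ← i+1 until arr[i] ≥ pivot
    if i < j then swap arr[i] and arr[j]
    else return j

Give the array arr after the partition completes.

[9,2,11,6,7,12,15,16,13]

pivot = arr[0] = 13; i = -1, j = 9
j→8 (arr[8]=9≤13), i→0 (arr[0]=13≥13); i<j, swap → [9,2,16,15,7,12,6,11,13]
j→7 (arr[7]=11≤13), i→2 (arr[2]=16≥13); i<j, swap → [9,2,11,15,7,12,6,16,13]
j→6 (arr[6]=6≤13), i→3 (arr[3]=15≥13); i<j, swap → [9,2,11,6,7,12,15,16,13]
j→5, i→6; i≥j, return j=5. arr = [9,2,11,6,7,12,15,16,13]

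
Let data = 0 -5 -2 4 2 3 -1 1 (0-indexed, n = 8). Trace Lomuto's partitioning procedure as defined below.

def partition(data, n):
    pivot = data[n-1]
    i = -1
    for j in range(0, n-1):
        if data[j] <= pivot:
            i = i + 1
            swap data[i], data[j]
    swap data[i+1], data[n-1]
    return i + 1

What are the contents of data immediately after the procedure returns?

pivot = data[7] = 1; i = -1
j=0: data[0]=0 ≤ 1 → i=0, swap data[0],data[0] (no change) → 0 -5 -2 4 2 3 -1 1
j=1: data[1]=-5 ≤ 1 → i=1, swap data[1],data[1] (no change) → 0 -5 -2 4 2 3 -1 1
j=2: data[2]=-2 ≤ 1 → i=2, swap data[2],data[2] (no change) → 0 -5 -2 4 2 3 -1 1
j=3: data[3]=4 > 1 → no swap
j=4: data[4]=2 > 1 → no swap
j=5: data[5]=3 > 1 → no swap
j=6: data[6]=-1 ≤ 1 → i=3, swap data[3],data[6] → 0 -5 -2 -1 2 3 4 1
final swap data[4],data[7] → 0 -5 -2 -1 1 3 4 2; return 4

0 -5 -2 -1 1 3 4 2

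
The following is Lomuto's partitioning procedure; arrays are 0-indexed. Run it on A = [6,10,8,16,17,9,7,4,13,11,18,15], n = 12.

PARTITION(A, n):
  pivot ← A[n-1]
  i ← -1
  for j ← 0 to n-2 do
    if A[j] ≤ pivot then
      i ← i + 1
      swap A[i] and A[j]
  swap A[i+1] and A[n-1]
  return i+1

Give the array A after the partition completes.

[6,10,8,9,7,4,13,11,15,16,18,17]

pivot=15, i=-1
j=0: 6≤15, i=0, swap(0,0) ⇒ [6,10,8,16,17,9,7,4,13,11,18,15]
j=1: 10≤15, i=1, swap(1,1) ⇒ [6,10,8,16,17,9,7,4,13,11,18,15]
j=2: 8≤15, i=2, swap(2,2) ⇒ [6,10,8,16,17,9,7,4,13,11,18,15]
j=3: 16>15, skip
j=4: 17>15, skip
j=5: 9≤15, i=3, swap(3,5) ⇒ [6,10,8,9,17,16,7,4,13,11,18,15]
j=6: 7≤15, i=4, swap(4,6) ⇒ [6,10,8,9,7,16,17,4,13,11,18,15]
j=7: 4≤15, i=5, swap(5,7) ⇒ [6,10,8,9,7,4,17,16,13,11,18,15]
j=8: 13≤15, i=6, swap(6,8) ⇒ [6,10,8,9,7,4,13,16,17,11,18,15]
j=9: 11≤15, i=7, swap(7,9) ⇒ [6,10,8,9,7,4,13,11,17,16,18,15]
j=10: 18>15, skip
swap(8,11) ⇒ [6,10,8,9,7,4,13,11,15,16,18,17]; return 8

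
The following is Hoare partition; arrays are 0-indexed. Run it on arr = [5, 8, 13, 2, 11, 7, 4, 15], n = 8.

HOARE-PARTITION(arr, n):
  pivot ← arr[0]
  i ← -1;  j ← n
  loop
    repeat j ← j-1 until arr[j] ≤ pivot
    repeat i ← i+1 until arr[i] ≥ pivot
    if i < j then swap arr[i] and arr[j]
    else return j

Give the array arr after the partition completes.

[4, 2, 13, 8, 11, 7, 5, 15]

pivot = arr[0] = 5; i = -1, j = 8
j→6 (arr[6]=4≤5), i→0 (arr[0]=5≥5); i<j, swap → [4, 8, 13, 2, 11, 7, 5, 15]
j→3 (arr[3]=2≤5), i→1 (arr[1]=8≥5); i<j, swap → [4, 2, 13, 8, 11, 7, 5, 15]
j→1, i→2; i≥j, return j=1. arr = [4, 2, 13, 8, 11, 7, 5, 15]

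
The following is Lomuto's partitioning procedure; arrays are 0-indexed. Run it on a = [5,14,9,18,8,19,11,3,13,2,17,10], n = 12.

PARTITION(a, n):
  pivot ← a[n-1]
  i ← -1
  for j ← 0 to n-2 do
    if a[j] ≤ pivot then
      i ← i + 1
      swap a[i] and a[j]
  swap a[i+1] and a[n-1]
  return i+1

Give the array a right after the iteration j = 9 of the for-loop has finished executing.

pivot=10, i=-1
j=0: 5≤10, i=0, swap(0,0) ⇒ [5,14,9,18,8,19,11,3,13,2,17,10]
j=1: 14>10, skip
j=2: 9≤10, i=1, swap(1,2) ⇒ [5,9,14,18,8,19,11,3,13,2,17,10]
j=3: 18>10, skip
j=4: 8≤10, i=2, swap(2,4) ⇒ [5,9,8,18,14,19,11,3,13,2,17,10]
j=5: 19>10, skip
j=6: 11>10, skip
j=7: 3≤10, i=3, swap(3,7) ⇒ [5,9,8,3,14,19,11,18,13,2,17,10]
j=8: 13>10, skip
j=9: 2≤10, i=4, swap(4,9) ⇒ [5,9,8,3,2,19,11,18,13,14,17,10]
(after j=9) a = [5,9,8,3,2,19,11,18,13,14,17,10]

[5,9,8,3,2,19,11,18,13,14,17,10]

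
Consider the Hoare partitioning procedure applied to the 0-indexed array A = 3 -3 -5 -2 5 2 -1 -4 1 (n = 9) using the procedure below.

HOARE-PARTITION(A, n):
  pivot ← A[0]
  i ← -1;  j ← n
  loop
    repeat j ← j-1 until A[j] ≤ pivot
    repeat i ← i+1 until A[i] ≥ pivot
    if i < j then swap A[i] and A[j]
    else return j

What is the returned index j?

pivot = A[0] = 3; i = -1, j = 9
j→8 (A[8]=1≤3), i→0 (A[0]=3≥3); i<j, swap → 1 -3 -5 -2 5 2 -1 -4 3
j→7 (A[7]=-4≤3), i→4 (A[4]=5≥3); i<j, swap → 1 -3 -5 -2 -4 2 -1 5 3
j→6, i→7; i≥j, return j=6. A = 1 -3 -5 -2 -4 2 -1 5 3

6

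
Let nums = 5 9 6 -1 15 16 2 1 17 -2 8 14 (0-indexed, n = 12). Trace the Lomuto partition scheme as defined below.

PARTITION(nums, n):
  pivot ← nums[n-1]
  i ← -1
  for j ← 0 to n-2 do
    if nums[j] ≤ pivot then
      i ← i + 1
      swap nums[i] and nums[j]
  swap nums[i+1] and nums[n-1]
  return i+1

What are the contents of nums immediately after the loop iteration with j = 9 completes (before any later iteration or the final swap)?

pivot = nums[11] = 14; i = -1
j=0: nums[0]=5 ≤ 14 → i=0, swap nums[0],nums[0] (no change) → 5 9 6 -1 15 16 2 1 17 -2 8 14
j=1: nums[1]=9 ≤ 14 → i=1, swap nums[1],nums[1] (no change) → 5 9 6 -1 15 16 2 1 17 -2 8 14
j=2: nums[2]=6 ≤ 14 → i=2, swap nums[2],nums[2] (no change) → 5 9 6 -1 15 16 2 1 17 -2 8 14
j=3: nums[3]=-1 ≤ 14 → i=3, swap nums[3],nums[3] (no change) → 5 9 6 -1 15 16 2 1 17 -2 8 14
j=4: nums[4]=15 > 14 → no swap
j=5: nums[5]=16 > 14 → no swap
j=6: nums[6]=2 ≤ 14 → i=4, swap nums[4],nums[6] → 5 9 6 -1 2 16 15 1 17 -2 8 14
j=7: nums[7]=1 ≤ 14 → i=5, swap nums[5],nums[7] → 5 9 6 -1 2 1 15 16 17 -2 8 14
j=8: nums[8]=17 > 14 → no swap
j=9: nums[9]=-2 ≤ 14 → i=6, swap nums[6],nums[9] → 5 9 6 -1 2 1 -2 16 17 15 8 14
(after j=9) nums = 5 9 6 -1 2 1 -2 16 17 15 8 14

5 9 6 -1 2 1 -2 16 17 15 8 14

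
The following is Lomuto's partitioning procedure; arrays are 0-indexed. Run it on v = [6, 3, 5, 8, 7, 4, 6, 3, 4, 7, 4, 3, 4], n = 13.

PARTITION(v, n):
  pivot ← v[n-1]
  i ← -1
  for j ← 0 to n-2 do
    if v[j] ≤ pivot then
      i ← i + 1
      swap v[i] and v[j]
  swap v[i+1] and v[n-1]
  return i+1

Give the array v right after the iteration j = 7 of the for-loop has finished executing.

[3, 4, 3, 8, 7, 6, 6, 5, 4, 7, 4, 3, 4]

pivot = v[12] = 4; i = -1
j=0: v[0]=6 > 4 → no swap
j=1: v[1]=3 ≤ 4 → i=0, swap v[0],v[1] → [3, 6, 5, 8, 7, 4, 6, 3, 4, 7, 4, 3, 4]
j=2: v[2]=5 > 4 → no swap
j=3: v[3]=8 > 4 → no swap
j=4: v[4]=7 > 4 → no swap
j=5: v[5]=4 ≤ 4 → i=1, swap v[1],v[5] → [3, 4, 5, 8, 7, 6, 6, 3, 4, 7, 4, 3, 4]
j=6: v[6]=6 > 4 → no swap
j=7: v[7]=3 ≤ 4 → i=2, swap v[2],v[7] → [3, 4, 3, 8, 7, 6, 6, 5, 4, 7, 4, 3, 4]
(after j=7) v = [3, 4, 3, 8, 7, 6, 6, 5, 4, 7, 4, 3, 4]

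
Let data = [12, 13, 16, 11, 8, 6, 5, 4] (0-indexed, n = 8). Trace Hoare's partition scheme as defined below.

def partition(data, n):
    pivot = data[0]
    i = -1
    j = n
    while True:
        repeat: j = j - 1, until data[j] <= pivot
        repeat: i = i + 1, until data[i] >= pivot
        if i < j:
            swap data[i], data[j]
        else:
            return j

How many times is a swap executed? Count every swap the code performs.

3

pivot=12
j stops at 7 (4), i stops at 0 (12); swap ⇒ [4, 13, 16, 11, 8, 6, 5, 12]
j stops at 6 (5), i stops at 1 (13); swap ⇒ [4, 5, 16, 11, 8, 6, 13, 12]
j stops at 5 (6), i stops at 2 (16); swap ⇒ [4, 5, 6, 11, 8, 16, 13, 12]
j stops at 4, i stops at 5; i≥j ⇒ return 4. data=[4, 5, 6, 11, 8, 16, 13, 12]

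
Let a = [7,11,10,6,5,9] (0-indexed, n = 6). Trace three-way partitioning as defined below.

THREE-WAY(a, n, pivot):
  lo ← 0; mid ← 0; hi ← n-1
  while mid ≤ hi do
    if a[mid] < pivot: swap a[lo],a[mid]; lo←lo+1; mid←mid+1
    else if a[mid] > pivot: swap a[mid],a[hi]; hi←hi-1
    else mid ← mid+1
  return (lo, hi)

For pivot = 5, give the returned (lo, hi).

lo=0 mid=0 hi=5
7>5: swap(0,5), hi=4 ⇒ [9,11,10,6,5,7]
9>5: swap(0,4), hi=3 ⇒ [5,11,10,6,9,7]
5=5: mid=1
11>5: swap(1,3), hi=2 ⇒ [5,6,10,11,9,7]
6>5: swap(1,2), hi=1 ⇒ [5,10,6,11,9,7]
10>5: swap(1,1), hi=0 ⇒ [5,10,6,11,9,7]
done. lo=0 hi=0; a=[5,10,6,11,9,7]

(0, 0)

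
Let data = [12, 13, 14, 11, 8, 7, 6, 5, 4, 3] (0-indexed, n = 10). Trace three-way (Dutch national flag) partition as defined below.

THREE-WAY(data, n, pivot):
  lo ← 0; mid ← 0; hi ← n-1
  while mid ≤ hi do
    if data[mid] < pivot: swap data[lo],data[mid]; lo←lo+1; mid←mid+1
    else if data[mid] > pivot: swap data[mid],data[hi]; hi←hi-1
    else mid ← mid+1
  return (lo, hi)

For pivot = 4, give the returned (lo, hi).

pivot = 4; lo=0, mid=0, hi=9
data[mid]=12>4: swap data[0],data[9]; hi=8 → [3, 13, 14, 11, 8, 7, 6, 5, 4, 12]
data[mid]=3<4: swap data[0],data[0]; lo=1,mid=1 → [3, 13, 14, 11, 8, 7, 6, 5, 4, 12]
data[mid]=13>4: swap data[1],data[8]; hi=7 → [3, 4, 14, 11, 8, 7, 6, 5, 13, 12]
data[mid]=4=4: mid=2
data[mid]=14>4: swap data[2],data[7]; hi=6 → [3, 4, 5, 11, 8, 7, 6, 14, 13, 12]
data[mid]=5>4: swap data[2],data[6]; hi=5 → [3, 4, 6, 11, 8, 7, 5, 14, 13, 12]
data[mid]=6>4: swap data[2],data[5]; hi=4 → [3, 4, 7, 11, 8, 6, 5, 14, 13, 12]
data[mid]=7>4: swap data[2],data[4]; hi=3 → [3, 4, 8, 11, 7, 6, 5, 14, 13, 12]
data[mid]=8>4: swap data[2],data[3]; hi=2 → [3, 4, 11, 8, 7, 6, 5, 14, 13, 12]
data[mid]=11>4: swap data[2],data[2]; hi=1 → [3, 4, 11, 8, 7, 6, 5, 14, 13, 12]
end: lo=1, hi=1; data = [3, 4, 11, 8, 7, 6, 5, 14, 13, 12]

(1, 1)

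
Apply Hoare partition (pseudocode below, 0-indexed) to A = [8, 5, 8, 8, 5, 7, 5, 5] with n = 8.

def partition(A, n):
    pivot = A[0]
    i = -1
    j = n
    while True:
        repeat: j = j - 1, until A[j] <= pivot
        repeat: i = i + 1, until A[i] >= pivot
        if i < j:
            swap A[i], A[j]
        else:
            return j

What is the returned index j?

4

pivot = A[0] = 8; i = -1, j = 8
j→7 (A[7]=5≤8), i→0 (A[0]=8≥8); i<j, swap → [5, 5, 8, 8, 5, 7, 5, 8]
j→6 (A[6]=5≤8), i→2 (A[2]=8≥8); i<j, swap → [5, 5, 5, 8, 5, 7, 8, 8]
j→5 (A[5]=7≤8), i→3 (A[3]=8≥8); i<j, swap → [5, 5, 5, 7, 5, 8, 8, 8]
j→4, i→5; i≥j, return j=4. A = [5, 5, 5, 7, 5, 8, 8, 8]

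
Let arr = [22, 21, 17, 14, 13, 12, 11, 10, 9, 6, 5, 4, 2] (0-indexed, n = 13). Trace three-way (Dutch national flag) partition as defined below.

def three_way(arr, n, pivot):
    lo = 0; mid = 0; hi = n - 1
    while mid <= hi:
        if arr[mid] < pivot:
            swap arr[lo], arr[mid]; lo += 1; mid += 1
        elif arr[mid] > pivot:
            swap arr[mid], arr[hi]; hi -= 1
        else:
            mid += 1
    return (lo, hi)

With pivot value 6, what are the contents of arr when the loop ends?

[2, 4, 5, 6, 12, 11, 10, 9, 13, 14, 17, 21, 22]

pivot = 6; lo=0, mid=0, hi=12
arr[mid]=22>6: swap arr[0],arr[12]; hi=11 → [2, 21, 17, 14, 13, 12, 11, 10, 9, 6, 5, 4, 22]
arr[mid]=2<6: swap arr[0],arr[0]; lo=1,mid=1 → [2, 21, 17, 14, 13, 12, 11, 10, 9, 6, 5, 4, 22]
arr[mid]=21>6: swap arr[1],arr[11]; hi=10 → [2, 4, 17, 14, 13, 12, 11, 10, 9, 6, 5, 21, 22]
arr[mid]=4<6: swap arr[1],arr[1]; lo=2,mid=2 → [2, 4, 17, 14, 13, 12, 11, 10, 9, 6, 5, 21, 22]
arr[mid]=17>6: swap arr[2],arr[10]; hi=9 → [2, 4, 5, 14, 13, 12, 11, 10, 9, 6, 17, 21, 22]
arr[mid]=5<6: swap arr[2],arr[2]; lo=3,mid=3 → [2, 4, 5, 14, 13, 12, 11, 10, 9, 6, 17, 21, 22]
arr[mid]=14>6: swap arr[3],arr[9]; hi=8 → [2, 4, 5, 6, 13, 12, 11, 10, 9, 14, 17, 21, 22]
arr[mid]=6=6: mid=4
arr[mid]=13>6: swap arr[4],arr[8]; hi=7 → [2, 4, 5, 6, 9, 12, 11, 10, 13, 14, 17, 21, 22]
arr[mid]=9>6: swap arr[4],arr[7]; hi=6 → [2, 4, 5, 6, 10, 12, 11, 9, 13, 14, 17, 21, 22]
arr[mid]=10>6: swap arr[4],arr[6]; hi=5 → [2, 4, 5, 6, 11, 12, 10, 9, 13, 14, 17, 21, 22]
arr[mid]=11>6: swap arr[4],arr[5]; hi=4 → [2, 4, 5, 6, 12, 11, 10, 9, 13, 14, 17, 21, 22]
arr[mid]=12>6: swap arr[4],arr[4]; hi=3 → [2, 4, 5, 6, 12, 11, 10, 9, 13, 14, 17, 21, 22]
end: lo=3, hi=3; arr = [2, 4, 5, 6, 12, 11, 10, 9, 13, 14, 17, 21, 22]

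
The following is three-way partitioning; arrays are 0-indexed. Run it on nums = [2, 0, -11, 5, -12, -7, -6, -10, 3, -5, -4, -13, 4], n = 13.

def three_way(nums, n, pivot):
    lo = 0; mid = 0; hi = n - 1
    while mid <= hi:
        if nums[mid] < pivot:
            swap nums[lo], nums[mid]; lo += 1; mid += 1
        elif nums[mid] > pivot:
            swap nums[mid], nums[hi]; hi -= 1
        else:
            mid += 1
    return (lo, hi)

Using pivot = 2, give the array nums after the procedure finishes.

[0, -11, -13, -12, -7, -6, -10, -4, -5, 2, 3, 4, 5]

pivot = 2; lo=0, mid=0, hi=12
nums[mid]=2=2: mid=1
nums[mid]=0<2: swap nums[0],nums[1]; lo=1,mid=2 → [0, 2, -11, 5, -12, -7, -6, -10, 3, -5, -4, -13, 4]
nums[mid]=-11<2: swap nums[1],nums[2]; lo=2,mid=3 → [0, -11, 2, 5, -12, -7, -6, -10, 3, -5, -4, -13, 4]
nums[mid]=5>2: swap nums[3],nums[12]; hi=11 → [0, -11, 2, 4, -12, -7, -6, -10, 3, -5, -4, -13, 5]
nums[mid]=4>2: swap nums[3],nums[11]; hi=10 → [0, -11, 2, -13, -12, -7, -6, -10, 3, -5, -4, 4, 5]
nums[mid]=-13<2: swap nums[2],nums[3]; lo=3,mid=4 → [0, -11, -13, 2, -12, -7, -6, -10, 3, -5, -4, 4, 5]
nums[mid]=-12<2: swap nums[3],nums[4]; lo=4,mid=5 → [0, -11, -13, -12, 2, -7, -6, -10, 3, -5, -4, 4, 5]
nums[mid]=-7<2: swap nums[4],nums[5]; lo=5,mid=6 → [0, -11, -13, -12, -7, 2, -6, -10, 3, -5, -4, 4, 5]
nums[mid]=-6<2: swap nums[5],nums[6]; lo=6,mid=7 → [0, -11, -13, -12, -7, -6, 2, -10, 3, -5, -4, 4, 5]
nums[mid]=-10<2: swap nums[6],nums[7]; lo=7,mid=8 → [0, -11, -13, -12, -7, -6, -10, 2, 3, -5, -4, 4, 5]
nums[mid]=3>2: swap nums[8],nums[10]; hi=9 → [0, -11, -13, -12, -7, -6, -10, 2, -4, -5, 3, 4, 5]
nums[mid]=-4<2: swap nums[7],nums[8]; lo=8,mid=9 → [0, -11, -13, -12, -7, -6, -10, -4, 2, -5, 3, 4, 5]
nums[mid]=-5<2: swap nums[8],nums[9]; lo=9,mid=10 → [0, -11, -13, -12, -7, -6, -10, -4, -5, 2, 3, 4, 5]
end: lo=9, hi=9; nums = [0, -11, -13, -12, -7, -6, -10, -4, -5, 2, 3, 4, 5]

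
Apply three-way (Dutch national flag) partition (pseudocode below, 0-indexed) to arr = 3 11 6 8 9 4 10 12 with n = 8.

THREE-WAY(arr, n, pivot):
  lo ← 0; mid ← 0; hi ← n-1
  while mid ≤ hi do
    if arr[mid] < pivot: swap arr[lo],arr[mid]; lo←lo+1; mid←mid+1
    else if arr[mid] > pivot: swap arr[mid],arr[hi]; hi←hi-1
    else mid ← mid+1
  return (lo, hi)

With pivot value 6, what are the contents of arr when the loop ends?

3 4 6 9 8 10 12 11

pivot = 6; lo=0, mid=0, hi=7
arr[mid]=3<6: swap arr[0],arr[0]; lo=1,mid=1 → 3 11 6 8 9 4 10 12
arr[mid]=11>6: swap arr[1],arr[7]; hi=6 → 3 12 6 8 9 4 10 11
arr[mid]=12>6: swap arr[1],arr[6]; hi=5 → 3 10 6 8 9 4 12 11
arr[mid]=10>6: swap arr[1],arr[5]; hi=4 → 3 4 6 8 9 10 12 11
arr[mid]=4<6: swap arr[1],arr[1]; lo=2,mid=2 → 3 4 6 8 9 10 12 11
arr[mid]=6=6: mid=3
arr[mid]=8>6: swap arr[3],arr[4]; hi=3 → 3 4 6 9 8 10 12 11
arr[mid]=9>6: swap arr[3],arr[3]; hi=2 → 3 4 6 9 8 10 12 11
end: lo=2, hi=2; arr = 3 4 6 9 8 10 12 11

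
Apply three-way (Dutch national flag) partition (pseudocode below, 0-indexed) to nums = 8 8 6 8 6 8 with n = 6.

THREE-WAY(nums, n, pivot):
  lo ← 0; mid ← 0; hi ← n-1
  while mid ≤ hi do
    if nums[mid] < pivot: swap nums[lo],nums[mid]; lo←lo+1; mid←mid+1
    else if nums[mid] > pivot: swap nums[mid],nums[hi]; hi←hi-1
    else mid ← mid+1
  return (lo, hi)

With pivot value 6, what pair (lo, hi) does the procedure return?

lo=0 mid=0 hi=5
8>6: swap(0,5), hi=4 ⇒ 8 8 6 8 6 8
8>6: swap(0,4), hi=3 ⇒ 6 8 6 8 8 8
6=6: mid=1
8>6: swap(1,3), hi=2 ⇒ 6 8 6 8 8 8
8>6: swap(1,2), hi=1 ⇒ 6 6 8 8 8 8
6=6: mid=2
done. lo=0 hi=1; nums=6 6 8 8 8 8

(0, 1)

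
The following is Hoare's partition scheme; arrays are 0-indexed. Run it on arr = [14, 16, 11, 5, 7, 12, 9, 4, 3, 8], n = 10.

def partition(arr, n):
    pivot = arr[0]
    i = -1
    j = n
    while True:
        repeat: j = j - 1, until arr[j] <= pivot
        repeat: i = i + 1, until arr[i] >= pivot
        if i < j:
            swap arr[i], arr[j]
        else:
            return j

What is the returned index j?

7

pivot = arr[0] = 14; i = -1, j = 10
j→9 (arr[9]=8≤14), i→0 (arr[0]=14≥14); i<j, swap → [8, 16, 11, 5, 7, 12, 9, 4, 3, 14]
j→8 (arr[8]=3≤14), i→1 (arr[1]=16≥14); i<j, swap → [8, 3, 11, 5, 7, 12, 9, 4, 16, 14]
j→7, i→8; i≥j, return j=7. arr = [8, 3, 11, 5, 7, 12, 9, 4, 16, 14]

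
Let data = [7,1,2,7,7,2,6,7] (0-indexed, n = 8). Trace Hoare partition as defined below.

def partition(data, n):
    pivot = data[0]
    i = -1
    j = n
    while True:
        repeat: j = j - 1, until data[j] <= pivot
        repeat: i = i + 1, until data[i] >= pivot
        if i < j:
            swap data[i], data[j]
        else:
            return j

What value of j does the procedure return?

pivot = data[0] = 7; i = -1, j = 8
j→7 (data[7]=7≤7), i→0 (data[0]=7≥7); i<j, swap → [7,1,2,7,7,2,6,7]
j→6 (data[6]=6≤7), i→3 (data[3]=7≥7); i<j, swap → [7,1,2,6,7,2,7,7]
j→5 (data[5]=2≤7), i→4 (data[4]=7≥7); i<j, swap → [7,1,2,6,2,7,7,7]
j→4, i→5; i≥j, return j=4. data = [7,1,2,6,2,7,7,7]

4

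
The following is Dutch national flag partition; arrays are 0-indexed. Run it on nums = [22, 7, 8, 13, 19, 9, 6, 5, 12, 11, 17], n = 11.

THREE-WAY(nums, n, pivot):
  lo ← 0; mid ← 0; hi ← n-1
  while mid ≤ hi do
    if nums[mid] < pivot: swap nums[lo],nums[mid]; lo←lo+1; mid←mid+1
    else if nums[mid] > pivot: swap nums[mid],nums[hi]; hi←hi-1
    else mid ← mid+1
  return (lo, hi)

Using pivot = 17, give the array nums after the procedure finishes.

[7, 8, 13, 11, 9, 6, 5, 12, 17, 19, 22]

pivot = 17; lo=0, mid=0, hi=10
nums[mid]=22>17: swap nums[0],nums[10]; hi=9 → [17, 7, 8, 13, 19, 9, 6, 5, 12, 11, 22]
nums[mid]=17=17: mid=1
nums[mid]=7<17: swap nums[0],nums[1]; lo=1,mid=2 → [7, 17, 8, 13, 19, 9, 6, 5, 12, 11, 22]
nums[mid]=8<17: swap nums[1],nums[2]; lo=2,mid=3 → [7, 8, 17, 13, 19, 9, 6, 5, 12, 11, 22]
nums[mid]=13<17: swap nums[2],nums[3]; lo=3,mid=4 → [7, 8, 13, 17, 19, 9, 6, 5, 12, 11, 22]
nums[mid]=19>17: swap nums[4],nums[9]; hi=8 → [7, 8, 13, 17, 11, 9, 6, 5, 12, 19, 22]
nums[mid]=11<17: swap nums[3],nums[4]; lo=4,mid=5 → [7, 8, 13, 11, 17, 9, 6, 5, 12, 19, 22]
nums[mid]=9<17: swap nums[4],nums[5]; lo=5,mid=6 → [7, 8, 13, 11, 9, 17, 6, 5, 12, 19, 22]
nums[mid]=6<17: swap nums[5],nums[6]; lo=6,mid=7 → [7, 8, 13, 11, 9, 6, 17, 5, 12, 19, 22]
nums[mid]=5<17: swap nums[6],nums[7]; lo=7,mid=8 → [7, 8, 13, 11, 9, 6, 5, 17, 12, 19, 22]
nums[mid]=12<17: swap nums[7],nums[8]; lo=8,mid=9 → [7, 8, 13, 11, 9, 6, 5, 12, 17, 19, 22]
end: lo=8, hi=8; nums = [7, 8, 13, 11, 9, 6, 5, 12, 17, 19, 22]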